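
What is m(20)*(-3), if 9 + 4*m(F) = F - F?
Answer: 27/4 ≈ 6.7500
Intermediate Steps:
m(F) = -9/4 (m(F) = -9/4 + (F - F)/4 = -9/4 + (¼)*0 = -9/4 + 0 = -9/4)
m(20)*(-3) = -9/4*(-3) = 27/4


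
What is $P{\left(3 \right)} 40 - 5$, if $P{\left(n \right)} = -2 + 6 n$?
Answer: $635$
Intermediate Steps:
$P{\left(3 \right)} 40 - 5 = \left(-2 + 6 \cdot 3\right) 40 - 5 = \left(-2 + 18\right) 40 - 5 = 16 \cdot 40 - 5 = 640 - 5 = 635$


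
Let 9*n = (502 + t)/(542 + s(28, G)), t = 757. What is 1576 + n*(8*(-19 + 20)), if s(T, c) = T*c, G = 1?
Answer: 4047476/2565 ≈ 1578.0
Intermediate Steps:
n = 1259/5130 (n = ((502 + 757)/(542 + 28*1))/9 = (1259/(542 + 28))/9 = (1259/570)/9 = (1259*(1/570))/9 = (1/9)*(1259/570) = 1259/5130 ≈ 0.24542)
1576 + n*(8*(-19 + 20)) = 1576 + 1259*(8*(-19 + 20))/5130 = 1576 + 1259*(8*1)/5130 = 1576 + (1259/5130)*8 = 1576 + 5036/2565 = 4047476/2565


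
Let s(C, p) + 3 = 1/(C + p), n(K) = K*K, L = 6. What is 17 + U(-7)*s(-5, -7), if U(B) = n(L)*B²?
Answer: -5422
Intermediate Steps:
n(K) = K²
s(C, p) = -3 + 1/(C + p)
U(B) = 36*B² (U(B) = 6²*B² = 36*B²)
17 + U(-7)*s(-5, -7) = 17 + (36*(-7)²)*((1 - 3*(-5) - 3*(-7))/(-5 - 7)) = 17 + (36*49)*((1 + 15 + 21)/(-12)) = 17 + 1764*(-1/12*37) = 17 + 1764*(-37/12) = 17 - 5439 = -5422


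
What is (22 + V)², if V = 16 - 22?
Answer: 256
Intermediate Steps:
V = -6
(22 + V)² = (22 - 6)² = 16² = 256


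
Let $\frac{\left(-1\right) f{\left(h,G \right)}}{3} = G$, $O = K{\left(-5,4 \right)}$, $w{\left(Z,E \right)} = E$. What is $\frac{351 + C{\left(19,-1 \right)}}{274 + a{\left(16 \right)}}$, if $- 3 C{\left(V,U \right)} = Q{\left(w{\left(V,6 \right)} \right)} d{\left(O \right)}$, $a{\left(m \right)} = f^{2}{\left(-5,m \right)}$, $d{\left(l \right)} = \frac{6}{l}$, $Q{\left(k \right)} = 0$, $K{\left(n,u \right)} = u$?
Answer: $\frac{351}{2578} \approx 0.13615$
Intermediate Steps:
$O = 4$
$f{\left(h,G \right)} = - 3 G$
$a{\left(m \right)} = 9 m^{2}$ ($a{\left(m \right)} = \left(- 3 m\right)^{2} = 9 m^{2}$)
$C{\left(V,U \right)} = 0$ ($C{\left(V,U \right)} = - \frac{0 \cdot \frac{6}{4}}{3} = - \frac{0 \cdot 6 \cdot \frac{1}{4}}{3} = - \frac{0 \cdot \frac{3}{2}}{3} = \left(- \frac{1}{3}\right) 0 = 0$)
$\frac{351 + C{\left(19,-1 \right)}}{274 + a{\left(16 \right)}} = \frac{351 + 0}{274 + 9 \cdot 16^{2}} = \frac{351}{274 + 9 \cdot 256} = \frac{351}{274 + 2304} = \frac{351}{2578}$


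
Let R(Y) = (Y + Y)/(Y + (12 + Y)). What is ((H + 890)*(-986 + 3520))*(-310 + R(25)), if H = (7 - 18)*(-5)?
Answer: -22952528550/31 ≈ -7.4040e+8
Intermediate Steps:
H = 55 (H = -11*(-5) = 55)
R(Y) = 2*Y/(12 + 2*Y) (R(Y) = (2*Y)/(12 + 2*Y) = 2*Y/(12 + 2*Y))
((H + 890)*(-986 + 3520))*(-310 + R(25)) = ((55 + 890)*(-986 + 3520))*(-310 + 25/(6 + 25)) = (945*2534)*(-310 + 25/31) = 2394630*(-310 + 25*(1/31)) = 2394630*(-310 + 25/31) = 2394630*(-9585/31) = -22952528550/31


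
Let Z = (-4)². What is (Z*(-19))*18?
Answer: -5472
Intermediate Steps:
Z = 16
(Z*(-19))*18 = (16*(-19))*18 = -304*18 = -5472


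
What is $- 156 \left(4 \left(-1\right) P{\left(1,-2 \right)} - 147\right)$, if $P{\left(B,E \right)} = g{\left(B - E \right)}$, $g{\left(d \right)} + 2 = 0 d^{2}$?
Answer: $21684$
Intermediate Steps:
$g{\left(d \right)} = -2$ ($g{\left(d \right)} = -2 + 0 d^{2} = -2 + 0 = -2$)
$P{\left(B,E \right)} = -2$
$- 156 \left(4 \left(-1\right) P{\left(1,-2 \right)} - 147\right) = - 156 \left(4 \left(-1\right) \left(-2\right) - 147\right) = - 156 \left(\left(-4\right) \left(-2\right) - 147\right) = - 156 \left(8 - 147\right) = \left(-156\right) \left(-139\right) = 21684$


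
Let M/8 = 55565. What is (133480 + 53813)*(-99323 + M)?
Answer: 64652981721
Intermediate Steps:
M = 444520 (M = 8*55565 = 444520)
(133480 + 53813)*(-99323 + M) = (133480 + 53813)*(-99323 + 444520) = 187293*345197 = 64652981721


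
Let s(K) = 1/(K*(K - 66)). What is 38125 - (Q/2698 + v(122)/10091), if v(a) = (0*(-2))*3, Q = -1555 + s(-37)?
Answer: 196005074927/5141039 ≈ 38126.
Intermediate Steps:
s(K) = 1/(K*(-66 + K))
Q = -5926104/3811 (Q = -1555 + 1/((-37)*(-66 - 37)) = -1555 - 1/37/(-103) = -1555 - 1/37*(-1/103) = -1555 + 1/3811 = -5926104/3811 ≈ -1555.0)
v(a) = 0 (v(a) = 0*3 = 0)
38125 - (Q/2698 + v(122)/10091) = 38125 - (-5926104/3811/2698 + 0/10091) = 38125 - (-5926104/3811*1/2698 + 0*(1/10091)) = 38125 - (-2963052/5141039 + 0) = 38125 - 1*(-2963052/5141039) = 38125 + 2963052/5141039 = 196005074927/5141039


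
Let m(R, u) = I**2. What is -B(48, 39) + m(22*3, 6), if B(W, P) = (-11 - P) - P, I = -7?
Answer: 138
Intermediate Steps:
B(W, P) = -11 - 2*P
m(R, u) = 49 (m(R, u) = (-7)**2 = 49)
-B(48, 39) + m(22*3, 6) = -(-11 - 2*39) + 49 = -(-11 - 78) + 49 = -1*(-89) + 49 = 89 + 49 = 138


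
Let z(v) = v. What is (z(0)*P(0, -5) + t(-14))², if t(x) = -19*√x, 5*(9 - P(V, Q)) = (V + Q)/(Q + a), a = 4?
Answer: -5054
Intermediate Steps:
P(V, Q) = 9 - (Q + V)/(5*(4 + Q)) (P(V, Q) = 9 - (V + Q)/(5*(Q + 4)) = 9 - (Q + V)/(5*(4 + Q)))
(z(0)*P(0, -5) + t(-14))² = (0*((180 - 1*0 + 44*(-5))/(5*(4 - 5))) - 19*I*√14)² = (0*((⅕)*(180 + 0 - 220)/(-1)) - 19*I*√14)² = (0*((⅕)*(-1)*(-40)) - 19*I*√14)² = (0*8 - 19*I*√14)² = (0 - 19*I*√14)² = (-19*I*√14)² = -5054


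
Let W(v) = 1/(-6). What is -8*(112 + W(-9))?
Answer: -2684/3 ≈ -894.67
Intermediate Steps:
W(v) = -⅙
-8*(112 + W(-9)) = -8*(112 - ⅙) = -8*671/6 = -2684/3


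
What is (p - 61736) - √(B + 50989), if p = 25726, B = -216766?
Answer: -36010 - I*√165777 ≈ -36010.0 - 407.16*I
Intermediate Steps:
(p - 61736) - √(B + 50989) = (25726 - 61736) - √(-216766 + 50989) = -36010 - √(-165777) = -36010 - I*√165777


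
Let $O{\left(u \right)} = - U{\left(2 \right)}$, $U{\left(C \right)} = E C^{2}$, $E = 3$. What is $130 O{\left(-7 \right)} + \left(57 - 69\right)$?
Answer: $-1572$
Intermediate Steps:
$U{\left(C \right)} = 3 C^{2}$
$O{\left(u \right)} = -12$ ($O{\left(u \right)} = - 3 \cdot 2^{2} = - 3 \cdot 4 = \left(-1\right) 12 = -12$)
$130 O{\left(-7 \right)} + \left(57 - 69\right) = 130 \left(-12\right) + \left(57 - 69\right) = -1560 + \left(57 - 69\right) = -1560 - 12 = -1572$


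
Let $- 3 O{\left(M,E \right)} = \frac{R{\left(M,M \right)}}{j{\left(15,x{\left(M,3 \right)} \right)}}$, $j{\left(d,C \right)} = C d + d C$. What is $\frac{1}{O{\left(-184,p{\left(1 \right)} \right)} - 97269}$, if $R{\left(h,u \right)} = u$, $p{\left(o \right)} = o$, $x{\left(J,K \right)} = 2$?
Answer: $- \frac{45}{4377059} \approx -1.0281 \cdot 10^{-5}$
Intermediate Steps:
$j{\left(d,C \right)} = 2 C d$ ($j{\left(d,C \right)} = C d + C d = 2 C d$)
$O{\left(M,E \right)} = - \frac{M}{180}$ ($O{\left(M,E \right)} = - \frac{M \frac{1}{2 \cdot 2 \cdot 15}}{3} = - \frac{M \frac{1}{60}}{3} = - \frac{\frac{1}{60} M}{3} = - \frac{M}{180}$)
$\frac{1}{O{\left(-184,p{\left(1 \right)} \right)} - 97269} = \frac{1}{\left(- \frac{1}{180}\right) \left(-184\right) - 97269} = \frac{1}{\frac{46}{45} - 97269} = \frac{1}{- \frac{4377059}{45}} = - \frac{45}{4377059}$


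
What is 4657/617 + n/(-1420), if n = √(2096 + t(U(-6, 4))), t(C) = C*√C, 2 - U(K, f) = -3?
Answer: 4657/617 - √(2096 + 5*√5)/1420 ≈ 7.5155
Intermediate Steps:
U(K, f) = 5 (U(K, f) = 2 - 1*(-3) = 2 + 3 = 5)
t(C) = C^(3/2)
n = √(2096 + 5*√5) (n = √(2096 + 5^(3/2)) = √(2096 + 5*√5) ≈ 45.904)
4657/617 + n/(-1420) = 4657/617 + √(2096 + 5*√5)/(-1420) = 4657*(1/617) + √(2096 + 5*√5)*(-1/1420) = 4657/617 - √(2096 + 5*√5)/1420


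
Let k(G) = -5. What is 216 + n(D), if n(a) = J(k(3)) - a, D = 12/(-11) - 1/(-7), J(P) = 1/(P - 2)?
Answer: 16694/77 ≈ 216.81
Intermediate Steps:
J(P) = 1/(-2 + P)
D = -73/77 (D = 12*(-1/11) - 1*(-1/7) = -12/11 + 1/7 = -73/77 ≈ -0.94805)
n(a) = -1/7 - a (n(a) = 1/(-2 - 5) - a = 1/(-7) - a = -1/7 - a)
216 + n(D) = 216 + (-1/7 - 1*(-73/77)) = 216 + (-1/7 + 73/77) = 216 + 62/77 = 16694/77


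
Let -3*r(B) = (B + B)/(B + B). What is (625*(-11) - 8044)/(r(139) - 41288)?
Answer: 44757/123865 ≈ 0.36134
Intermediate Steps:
r(B) = -1/3 (r(B) = -(B + B)/(3*(B + B)) = -2*B/(3*(2*B)) = -2*B*1/(2*B)/3 = -1/3*1 = -1/3)
(625*(-11) - 8044)/(r(139) - 41288) = (625*(-11) - 8044)/(-1/3 - 41288) = (-6875 - 8044)/(-123865/3) = -14919*(-3/123865) = 44757/123865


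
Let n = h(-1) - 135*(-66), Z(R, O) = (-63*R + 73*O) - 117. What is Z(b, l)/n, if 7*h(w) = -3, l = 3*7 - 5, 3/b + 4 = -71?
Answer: 184366/1559175 ≈ 0.11825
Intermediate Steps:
b = -1/25 (b = 3/(-4 - 71) = 3/(-75) = 3*(-1/75) = -1/25 ≈ -0.040000)
l = 16 (l = 21 - 5 = 16)
h(w) = -3/7 (h(w) = (1/7)*(-3) = -3/7)
Z(R, O) = -117 - 63*R + 73*O
n = 62367/7 (n = -3/7 - 135*(-66) = -3/7 + 8910 = 62367/7 ≈ 8909.6)
Z(b, l)/n = (-117 - 63*(-1/25) + 73*16)/(62367/7) = (-117 + 63/25 + 1168)*(7/62367) = (26338/25)*(7/62367) = 184366/1559175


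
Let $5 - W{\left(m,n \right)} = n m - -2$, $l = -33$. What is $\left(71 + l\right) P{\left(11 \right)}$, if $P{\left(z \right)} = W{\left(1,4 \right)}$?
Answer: $-38$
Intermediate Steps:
$W{\left(m,n \right)} = 3 - m n$ ($W{\left(m,n \right)} = 5 - \left(n m - -2\right) = 5 - \left(m n + 2\right) = 5 - \left(2 + m n\right) = 3 - m n$)
$P{\left(z \right)} = -1$ ($P{\left(z \right)} = 3 - 1 \cdot 4 = 3 - 4 = -1$)
$\left(71 + l\right) P{\left(11 \right)} = \left(71 - 33\right) \left(-1\right) = 38 \left(-1\right) = -38$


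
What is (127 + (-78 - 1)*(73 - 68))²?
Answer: 71824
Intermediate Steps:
(127 + (-78 - 1)*(73 - 68))² = (127 - 79*5)² = (127 - 395)² = (-268)² = 71824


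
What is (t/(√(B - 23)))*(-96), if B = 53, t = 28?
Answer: -448*√30/5 ≈ -490.76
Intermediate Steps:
(t/(√(B - 23)))*(-96) = (28/(√(53 - 23)))*(-96) = (28/(√30))*(-96) = (28*(√30/30))*(-96) = (14*√30/15)*(-96) = -448*√30/5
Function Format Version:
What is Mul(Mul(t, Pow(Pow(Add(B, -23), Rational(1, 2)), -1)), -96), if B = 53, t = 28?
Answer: Mul(Rational(-448, 5), Pow(30, Rational(1, 2))) ≈ -490.76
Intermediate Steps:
Mul(Mul(t, Pow(Pow(Add(B, -23), Rational(1, 2)), -1)), -96) = Mul(Mul(28, Pow(Pow(Add(53, -23), Rational(1, 2)), -1)), -96) = Mul(Mul(28, Pow(Pow(30, Rational(1, 2)), -1)), -96) = Mul(Mul(28, Mul(Rational(1, 30), Pow(30, Rational(1, 2)))), -96) = Mul(Mul(Rational(14, 15), Pow(30, Rational(1, 2))), -96) = Mul(Rational(-448, 5), Pow(30, Rational(1, 2)))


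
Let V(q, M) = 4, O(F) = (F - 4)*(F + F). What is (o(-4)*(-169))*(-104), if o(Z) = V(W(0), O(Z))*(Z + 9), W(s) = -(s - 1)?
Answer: 351520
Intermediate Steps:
W(s) = 1 - s (W(s) = -(-1 + s) = 1 - s)
O(F) = 2*F*(-4 + F) (O(F) = (-4 + F)*(2*F) = 2*F*(-4 + F))
o(Z) = 36 + 4*Z (o(Z) = 4*(Z + 9) = 4*(9 + Z) = 36 + 4*Z)
(o(-4)*(-169))*(-104) = ((36 + 4*(-4))*(-169))*(-104) = ((36 - 16)*(-169))*(-104) = (20*(-169))*(-104) = -3380*(-104) = 351520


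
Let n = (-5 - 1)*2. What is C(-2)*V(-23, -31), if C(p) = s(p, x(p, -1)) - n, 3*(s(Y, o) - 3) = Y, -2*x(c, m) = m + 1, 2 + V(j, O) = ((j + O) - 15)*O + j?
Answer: 90902/3 ≈ 30301.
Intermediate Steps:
n = -12 (n = -6*2 = -12)
V(j, O) = -2 + j + O*(-15 + O + j) (V(j, O) = -2 + (((j + O) - 15)*O + j) = -2 + (((O + j) - 15)*O + j) = -2 + ((-15 + O + j)*O + j) = -2 + (O*(-15 + O + j) + j) = -2 + (j + O*(-15 + O + j)) = -2 + j + O*(-15 + O + j))
x(c, m) = -½ - m/2 (x(c, m) = -(m + 1)/2 = -(1 + m)/2 = -½ - m/2)
s(Y, o) = 3 + Y/3
C(p) = 15 + p/3 (C(p) = (3 + p/3) - 1*(-12) = (3 + p/3) + 12 = 15 + p/3)
C(-2)*V(-23, -31) = (15 + (⅓)*(-2))*(-2 - 23 + (-31)² - 15*(-31) - 31*(-23)) = (15 - ⅔)*(-2 - 23 + 961 + 465 + 713) = (43/3)*2114 = 90902/3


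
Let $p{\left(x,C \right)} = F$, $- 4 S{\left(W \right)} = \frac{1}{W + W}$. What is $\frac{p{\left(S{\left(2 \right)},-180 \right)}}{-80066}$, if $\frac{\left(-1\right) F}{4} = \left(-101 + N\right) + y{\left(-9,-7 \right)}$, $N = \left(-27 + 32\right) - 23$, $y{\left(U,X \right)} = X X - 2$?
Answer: $- \frac{144}{40033} \approx -0.003597$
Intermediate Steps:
$y{\left(U,X \right)} = -2 + X^{2}$ ($y{\left(U,X \right)} = X^{2} - 2 = -2 + X^{2}$)
$N = -18$ ($N = 5 - 23 = -18$)
$S{\left(W \right)} = - \frac{1}{8 W}$ ($S{\left(W \right)} = - \frac{1}{4 \left(W + W\right)} = - \frac{1}{4 \cdot 2 W} = - \frac{\frac{1}{2} \frac{1}{W}}{4} = - \frac{1}{8 W}$)
$F = 288$ ($F = - 4 \left(\left(-101 - 18\right) - \left(2 - \left(-7\right)^{2}\right)\right) = - 4 \left(-119 + \left(-2 + 49\right)\right) = - 4 \left(-119 + 47\right) = \left(-4\right) \left(-72\right) = 288$)
$p{\left(x,C \right)} = 288$
$\frac{p{\left(S{\left(2 \right)},-180 \right)}}{-80066} = \frac{288}{-80066} = 288 \left(- \frac{1}{80066}\right) = - \frac{144}{40033}$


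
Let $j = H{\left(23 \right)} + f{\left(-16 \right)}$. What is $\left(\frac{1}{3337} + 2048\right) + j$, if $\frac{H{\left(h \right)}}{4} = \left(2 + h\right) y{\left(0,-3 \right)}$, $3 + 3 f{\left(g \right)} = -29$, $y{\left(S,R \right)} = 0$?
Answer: $\frac{20395747}{10011} \approx 2037.3$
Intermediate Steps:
$f{\left(g \right)} = - \frac{32}{3}$ ($f{\left(g \right)} = -1 + \frac{1}{3} \left(-29\right) = -1 - \frac{29}{3} = - \frac{32}{3}$)
$H{\left(h \right)} = 0$ ($H{\left(h \right)} = 4 \left(2 + h\right) 0 = 4 \cdot 0 = 0$)
$j = - \frac{32}{3}$ ($j = 0 - \frac{32}{3} = - \frac{32}{3} \approx -10.667$)
$\left(\frac{1}{3337} + 2048\right) + j = \left(\frac{1}{3337} + 2048\right) - \frac{32}{3} = \frac{6834177}{3337} - \frac{32}{3} = \frac{20395747}{10011}$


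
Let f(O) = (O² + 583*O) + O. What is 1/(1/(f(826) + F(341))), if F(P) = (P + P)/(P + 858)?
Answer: 126948002/109 ≈ 1.1647e+6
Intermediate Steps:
F(P) = 2*P/(858 + P) (F(P) = (2*P)/(858 + P) = 2*P/(858 + P))
f(O) = O² + 584*O
1/(1/(f(826) + F(341))) = 1/(1/(826*(584 + 826) + 2*341/(858 + 341))) = 1/(1/(826*1410 + 2*341/1199)) = 1/(1/(1164660 + 2*341*(1/1199))) = 1/(1/(1164660 + 62/109)) = 1/(1/(126948002/109)) = 1/(109/126948002) = 126948002/109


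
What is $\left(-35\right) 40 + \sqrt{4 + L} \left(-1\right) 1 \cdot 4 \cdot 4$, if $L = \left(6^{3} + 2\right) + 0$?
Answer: $-1400 - 16 \sqrt{222} \approx -1638.4$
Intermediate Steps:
$L = 218$ ($L = \left(216 + 2\right) + 0 = 218 + 0 = 218$)
$\left(-35\right) 40 + \sqrt{4 + L} \left(-1\right) 1 \cdot 4 \cdot 4 = \left(-35\right) 40 + \sqrt{4 + 218} \left(-1\right) 1 \cdot 4 \cdot 4 = -1400 + \sqrt{222} \left(\left(-1\right) 4\right) 4 = -1400 + \sqrt{222} \left(-4\right) 4 = -1400 + - 4 \sqrt{222} \cdot 4 = -1400 - 16 \sqrt{222}$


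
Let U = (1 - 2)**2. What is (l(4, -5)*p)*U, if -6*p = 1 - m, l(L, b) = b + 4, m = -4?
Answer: 5/6 ≈ 0.83333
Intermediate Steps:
l(L, b) = 4 + b
U = 1 (U = (-1)**2 = 1)
p = -5/6 (p = -(1 - 1*(-4))/6 = -(1 + 4)/6 = -1/6*5 = -5/6 ≈ -0.83333)
(l(4, -5)*p)*U = ((4 - 5)*(-5/6))*1 = -1*(-5/6)*1 = (5/6)*1 = 5/6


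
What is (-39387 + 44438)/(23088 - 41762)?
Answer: -5051/18674 ≈ -0.27048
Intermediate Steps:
(-39387 + 44438)/(23088 - 41762) = 5051/(-18674) = 5051*(-1/18674) = -5051/18674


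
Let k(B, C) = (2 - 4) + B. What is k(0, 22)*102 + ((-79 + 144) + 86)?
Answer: -53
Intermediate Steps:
k(B, C) = -2 + B
k(0, 22)*102 + ((-79 + 144) + 86) = (-2 + 0)*102 + ((-79 + 144) + 86) = -2*102 + (65 + 86) = -204 + 151 = -53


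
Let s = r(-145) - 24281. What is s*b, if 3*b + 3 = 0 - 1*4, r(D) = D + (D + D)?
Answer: 173012/3 ≈ 57671.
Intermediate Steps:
r(D) = 3*D (r(D) = D + 2*D = 3*D)
b = -7/3 (b = -1 + (0 - 1*4)/3 = -1 + (0 - 4)/3 = -1 + (⅓)*(-4) = -1 - 4/3 = -7/3 ≈ -2.3333)
s = -24716 (s = 3*(-145) - 24281 = -435 - 24281 = -24716)
s*b = -24716*(-7/3) = 173012/3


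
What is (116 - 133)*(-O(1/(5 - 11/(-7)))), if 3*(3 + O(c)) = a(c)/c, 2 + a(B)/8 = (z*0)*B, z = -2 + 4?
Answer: -13583/21 ≈ -646.81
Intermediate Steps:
z = 2
a(B) = -16 (a(B) = -16 + 8*((2*0)*B) = -16 + 8*(0*B) = -16 + 8*0 = -16 + 0 = -16)
O(c) = -3 - 16/(3*c) (O(c) = -3 + (-16/c)/3 = -3 - 16/(3*c))
(116 - 133)*(-O(1/(5 - 11/(-7)))) = (116 - 133)*(-(-3 - 16/(3*(1/(5 - 11/(-7)))))) = -(-17)*(-3 - 16/(3*(1/(5 - 11*(-⅐))))) = -(-17)*(-3 - 16/(3*(1/(5 + 11/7)))) = -(-17)*(-3 - 16/(3*(1/(46/7)))) = -(-17)*(-3 - 16/(3*7/46)) = -(-17)*(-3 - 16/3*46/7) = -(-17)*(-3 - 736/21) = -(-17)*(-799)/21 = -17*799/21 = -13583/21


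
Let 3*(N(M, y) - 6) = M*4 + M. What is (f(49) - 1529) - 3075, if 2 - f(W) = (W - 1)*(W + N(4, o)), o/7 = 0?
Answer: -7562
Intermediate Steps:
o = 0 (o = 7*0 = 0)
N(M, y) = 6 + 5*M/3 (N(M, y) = 6 + (M*4 + M)/3 = 6 + (4*M + M)/3 = 6 + (5*M)/3 = 6 + 5*M/3)
f(W) = 2 - (-1 + W)*(38/3 + W) (f(W) = 2 - (W - 1)*(W + (6 + (5/3)*4)) = 2 - (-1 + W)*(W + (6 + 20/3)) = 2 - (-1 + W)*(W + 38/3) = 2 - (-1 + W)*(38/3 + W))
(f(49) - 1529) - 3075 = ((44/3 - 1*49² - 35/3*49) - 1529) - 3075 = ((44/3 - 1*2401 - 1715/3) - 1529) - 3075 = ((44/3 - 2401 - 1715/3) - 1529) - 3075 = (-2958 - 1529) - 3075 = -4487 - 3075 = -7562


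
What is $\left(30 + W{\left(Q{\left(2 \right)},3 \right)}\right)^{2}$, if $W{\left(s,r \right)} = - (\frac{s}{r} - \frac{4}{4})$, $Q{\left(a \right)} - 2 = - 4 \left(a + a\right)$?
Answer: $\frac{11449}{9} \approx 1272.1$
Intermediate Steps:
$Q{\left(a \right)} = 2 - 8 a$ ($Q{\left(a \right)} = 2 - 4 \left(a + a\right) = 2 - 4 \cdot 2 a = 2 - 8 a$)
$W{\left(s,r \right)} = 1 - \frac{s}{r}$ ($W{\left(s,r \right)} = - (\frac{s}{r} - 1) = - (-1 + \frac{s}{r}) = 1 - \frac{s}{r}$)
$\left(30 + W{\left(Q{\left(2 \right)},3 \right)}\right)^{2} = \left(30 + \frac{3 - \left(2 - 16\right)}{3}\right)^{2} = \left(30 + \frac{3 - -14}{3}\right)^{2} = \left(30 + \frac{3 + 14}{3}\right)^{2} = \left(30 + \frac{1}{3} \cdot 17\right)^{2} = \left(30 + \frac{17}{3}\right)^{2} = \left(\frac{107}{3}\right)^{2} = \frac{11449}{9}$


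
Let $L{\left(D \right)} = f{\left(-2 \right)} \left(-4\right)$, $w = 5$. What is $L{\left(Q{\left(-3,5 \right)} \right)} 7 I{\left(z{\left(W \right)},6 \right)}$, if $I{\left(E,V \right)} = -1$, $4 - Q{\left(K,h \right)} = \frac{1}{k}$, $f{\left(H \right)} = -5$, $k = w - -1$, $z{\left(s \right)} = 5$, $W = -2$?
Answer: $-140$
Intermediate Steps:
$k = 6$ ($k = 5 - -1 = 5 + 1 = 6$)
$Q{\left(K,h \right)} = \frac{23}{6}$ ($Q{\left(K,h \right)} = 4 - \frac{1}{6} = \frac{23}{6}$)
$L{\left(D \right)} = 20$ ($L{\left(D \right)} = \left(-5\right) \left(-4\right) = 20$)
$L{\left(Q{\left(-3,5 \right)} \right)} 7 I{\left(z{\left(W \right)},6 \right)} = 20 \cdot 7 \left(-1\right) = 140 \left(-1\right) = -140$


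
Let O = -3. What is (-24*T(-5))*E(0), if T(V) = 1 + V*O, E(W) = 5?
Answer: -1920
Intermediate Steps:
T(V) = 1 - 3*V (T(V) = 1 + V*(-3) = 1 - 3*V)
(-24*T(-5))*E(0) = -24*(1 - 3*(-5))*5 = -24*(1 + 15)*5 = -24*16*5 = -384*5 = -1920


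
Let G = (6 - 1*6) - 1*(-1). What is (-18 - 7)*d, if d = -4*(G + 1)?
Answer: 200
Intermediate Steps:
G = 1 (G = (6 - 6) + 1 = 0 + 1 = 1)
d = -8 (d = -4*(1 + 1) = -4*2 = -8)
(-18 - 7)*d = (-18 - 7)*(-8) = -25*(-8) = 200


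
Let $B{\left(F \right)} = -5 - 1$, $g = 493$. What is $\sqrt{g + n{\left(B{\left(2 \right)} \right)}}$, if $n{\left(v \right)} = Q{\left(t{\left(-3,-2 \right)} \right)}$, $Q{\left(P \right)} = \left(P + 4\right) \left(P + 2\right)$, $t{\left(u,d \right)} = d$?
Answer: $\sqrt{493} \approx 22.204$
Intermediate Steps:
$Q{\left(P \right)} = \left(2 + P\right) \left(4 + P\right)$ ($Q{\left(P \right)} = \left(4 + P\right) \left(2 + P\right) = \left(2 + P\right) \left(4 + P\right)$)
$B{\left(F \right)} = -6$ ($B{\left(F \right)} = -5 - 1 = -6$)
$n{\left(v \right)} = 0$ ($n{\left(v \right)} = 8 + \left(-2\right)^{2} + 6 \left(-2\right) = 8 + 4 - 12 = 0$)
$\sqrt{g + n{\left(B{\left(2 \right)} \right)}} = \sqrt{493 + 0} = \sqrt{493}$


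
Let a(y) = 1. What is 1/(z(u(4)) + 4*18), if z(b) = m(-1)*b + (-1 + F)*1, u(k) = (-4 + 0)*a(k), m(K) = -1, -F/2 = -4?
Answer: 1/83 ≈ 0.012048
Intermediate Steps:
F = 8 (F = -2*(-4) = 8)
u(k) = -4 (u(k) = (-4 + 0)*1 = -4*1 = -4)
z(b) = 7 - b (z(b) = -b + (-1 + 8)*1 = -b + 7*1 = -b + 7 = 7 - b)
1/(z(u(4)) + 4*18) = 1/((7 - 1*(-4)) + 4*18) = 1/((7 + 4) + 72) = 1/(11 + 72) = 1/83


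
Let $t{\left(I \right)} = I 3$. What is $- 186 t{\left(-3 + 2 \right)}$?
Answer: $558$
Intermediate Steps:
$t{\left(I \right)} = 3 I$
$- 186 t{\left(-3 + 2 \right)} = - 186 \cdot 3 \left(-3 + 2\right) = - 186 \cdot 3 \left(-1\right) = \left(-186\right) \left(-3\right) = 558$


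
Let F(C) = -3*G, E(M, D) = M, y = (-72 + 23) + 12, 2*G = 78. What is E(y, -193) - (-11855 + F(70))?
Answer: 11935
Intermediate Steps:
G = 39 (G = (½)*78 = 39)
y = -37 (y = -49 + 12 = -37)
F(C) = -117 (F(C) = -3*39 = -117)
E(y, -193) - (-11855 + F(70)) = -37 - (-11855 - 117) = -37 - 1*(-11972) = -37 + 11972 = 11935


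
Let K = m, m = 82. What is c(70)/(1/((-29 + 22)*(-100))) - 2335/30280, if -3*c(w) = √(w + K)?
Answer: -467/6056 - 1400*√38/3 ≈ -2876.8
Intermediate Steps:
K = 82
c(w) = -√(82 + w)/3 (c(w) = -√(w + 82)/3 = -√(82 + w)/3)
c(70)/(1/((-29 + 22)*(-100))) - 2335/30280 = (-√(82 + 70)/3)/(1/((-29 + 22)*(-100))) - 2335/30280 = (-2*√38/3)/(1/(-7*(-100))) - 2335*1/30280 = (-2*√38/3)/(1/700) - 467/6056 = -2*√38/3*700 - 467/6056 = -1400*√38/3 - 467/6056 = -467/6056 - 1400*√38/3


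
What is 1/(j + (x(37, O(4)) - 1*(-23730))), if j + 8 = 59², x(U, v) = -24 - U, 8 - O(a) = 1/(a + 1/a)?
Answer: 1/27142 ≈ 3.6843e-5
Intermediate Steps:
O(a) = 8 - 1/(a + 1/a)
j = 3473 (j = -8 + 59² = -8 + 3481 = 3473)
1/(j + (x(37, O(4)) - 1*(-23730))) = 1/(3473 + ((-24 - 1*37) - 1*(-23730))) = 1/(3473 + ((-24 - 37) + 23730)) = 1/(3473 + (-61 + 23730)) = 1/(3473 + 23669) = 1/27142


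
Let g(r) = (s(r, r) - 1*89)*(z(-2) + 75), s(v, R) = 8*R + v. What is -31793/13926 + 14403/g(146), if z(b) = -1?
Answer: -670364818/315597975 ≈ -2.1241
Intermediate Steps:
s(v, R) = v + 8*R
g(r) = -6586 + 666*r (g(r) = ((r + 8*r) - 1*89)*(-1 + 75) = (9*r - 89)*74 = (-89 + 9*r)*74 = -6586 + 666*r)
-31793/13926 + 14403/g(146) = -31793/13926 + 14403/(-6586 + 666*146) = -31793*1/13926 + 14403/(-6586 + 97236) = -31793/13926 + 14403/90650 = -670364818/315597975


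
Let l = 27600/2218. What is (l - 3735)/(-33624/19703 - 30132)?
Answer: 5422679363/43896025452 ≈ 0.12353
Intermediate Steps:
l = 13800/1109 (l = 27600*(1/2218) = 13800/1109 ≈ 12.444)
(l - 3735)/(-33624/19703 - 30132) = (13800/1109 - 3735)/(-33624/19703 - 30132) = -4128315/(1109*(-33624*1/19703 - 30132)) = -4128315/(1109*(-33624/19703 - 30132)) = -4128315/(1109*(-593724420/19703)) = -4128315/1109*(-19703/593724420) = 5422679363/43896025452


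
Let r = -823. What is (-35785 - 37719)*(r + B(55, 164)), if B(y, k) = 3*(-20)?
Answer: 64904032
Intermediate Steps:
B(y, k) = -60
(-35785 - 37719)*(r + B(55, 164)) = (-35785 - 37719)*(-823 - 60) = -73504*(-883) = 64904032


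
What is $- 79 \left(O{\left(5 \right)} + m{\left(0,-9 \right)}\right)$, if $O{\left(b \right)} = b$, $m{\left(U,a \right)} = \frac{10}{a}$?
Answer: $- \frac{2765}{9} \approx -307.22$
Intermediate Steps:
$- 79 \left(O{\left(5 \right)} + m{\left(0,-9 \right)}\right) = - 79 \left(5 + \frac{10}{-9}\right) = - 79 \left(5 + 10 \left(- \frac{1}{9}\right)\right) = - 79 \left(5 - \frac{10}{9}\right) = \left(-79\right) \frac{35}{9} = - \frac{2765}{9}$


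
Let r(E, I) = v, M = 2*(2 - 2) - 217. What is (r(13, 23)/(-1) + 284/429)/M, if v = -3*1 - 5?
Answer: -3716/93093 ≈ -0.039917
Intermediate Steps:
M = -217 (M = 2*0 - 217 = 0 - 217 = -217)
v = -8 (v = -3 - 5 = -8)
r(E, I) = -8
(r(13, 23)/(-1) + 284/429)/M = (-8/(-1) + 284/429)/(-217) = (-8*(-1) + 284*(1/429))*(-1/217) = (8 + 284/429)*(-1/217) = (3716/429)*(-1/217) = -3716/93093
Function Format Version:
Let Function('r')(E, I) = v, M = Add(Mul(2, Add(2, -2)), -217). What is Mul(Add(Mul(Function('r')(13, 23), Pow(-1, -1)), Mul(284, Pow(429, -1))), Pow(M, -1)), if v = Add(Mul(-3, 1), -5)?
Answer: Rational(-3716, 93093) ≈ -0.039917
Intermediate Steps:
M = -217 (M = Add(Mul(2, 0), -217) = Add(0, -217) = -217)
v = -8 (v = Add(-3, -5) = -8)
Function('r')(E, I) = -8
Mul(Add(Mul(Function('r')(13, 23), Pow(-1, -1)), Mul(284, Pow(429, -1))), Pow(M, -1)) = Mul(Add(Mul(-8, Pow(-1, -1)), Mul(284, Pow(429, -1))), Pow(-217, -1)) = Mul(Add(Mul(-8, -1), Mul(284, Rational(1, 429))), Rational(-1, 217)) = Mul(Add(8, Rational(284, 429)), Rational(-1, 217)) = Mul(Rational(3716, 429), Rational(-1, 217)) = Rational(-3716, 93093)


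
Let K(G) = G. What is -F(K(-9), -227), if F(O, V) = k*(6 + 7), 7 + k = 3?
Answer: 52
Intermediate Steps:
k = -4 (k = -7 + 3 = -4)
F(O, V) = -52 (F(O, V) = -4*(6 + 7) = -4*13 = -52)
-F(K(-9), -227) = -1*(-52) = 52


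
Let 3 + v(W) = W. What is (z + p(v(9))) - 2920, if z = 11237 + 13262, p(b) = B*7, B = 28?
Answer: 21775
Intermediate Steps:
v(W) = -3 + W
p(b) = 196 (p(b) = 28*7 = 196)
z = 24499
(z + p(v(9))) - 2920 = (24499 + 196) - 2920 = 24695 - 2920 = 21775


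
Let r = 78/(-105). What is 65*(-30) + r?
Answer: -68276/35 ≈ -1950.7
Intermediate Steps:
r = -26/35 (r = 78*(-1/105) = -26/35 ≈ -0.74286)
65*(-30) + r = 65*(-30) - 26/35 = -1950 - 26/35 = -68276/35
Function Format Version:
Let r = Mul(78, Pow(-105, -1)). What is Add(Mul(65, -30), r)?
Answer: Rational(-68276, 35) ≈ -1950.7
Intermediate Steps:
r = Rational(-26, 35) (r = Mul(78, Rational(-1, 105)) = Rational(-26, 35) ≈ -0.74286)
Add(Mul(65, -30), r) = Add(Mul(65, -30), Rational(-26, 35)) = Add(-1950, Rational(-26, 35)) = Rational(-68276, 35)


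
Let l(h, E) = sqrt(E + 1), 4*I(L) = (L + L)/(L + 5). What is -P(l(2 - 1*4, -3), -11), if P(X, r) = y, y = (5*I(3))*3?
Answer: -45/16 ≈ -2.8125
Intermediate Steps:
I(L) = L/(2*(5 + L)) (I(L) = ((L + L)/(L + 5))/4 = ((2*L)/(5 + L))/4 = (2*L/(5 + L))/4 = L/(2*(5 + L)))
l(h, E) = sqrt(1 + E)
y = 45/16 (y = (5*((1/2)*3/(5 + 3)))*3 = (5*((1/2)*3/8))*3 = (5*((1/2)*3*(1/8)))*3 = (5*(3/16))*3 = (15/16)*3 = 45/16 ≈ 2.8125)
P(X, r) = 45/16
-P(l(2 - 1*4, -3), -11) = -1*45/16 = -45/16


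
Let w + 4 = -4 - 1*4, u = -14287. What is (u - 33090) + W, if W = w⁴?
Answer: -26641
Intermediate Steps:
w = -12 (w = -4 + (-4 - 1*4) = -4 + (-4 - 4) = -4 - 8 = -12)
W = 20736 (W = (-12)⁴ = 20736)
(u - 33090) + W = (-14287 - 33090) + 20736 = -47377 + 20736 = -26641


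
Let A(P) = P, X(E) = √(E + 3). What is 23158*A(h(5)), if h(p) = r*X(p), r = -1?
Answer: -46316*√2 ≈ -65501.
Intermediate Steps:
X(E) = √(3 + E)
h(p) = -√(3 + p)
23158*A(h(5)) = 23158*(-√(3 + 5)) = 23158*(-√8) = 23158*(-2*√2) = -46316*√2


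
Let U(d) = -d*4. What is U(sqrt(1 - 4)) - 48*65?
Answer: -3120 - 4*I*sqrt(3) ≈ -3120.0 - 6.9282*I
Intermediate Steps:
U(d) = -4*d
U(sqrt(1 - 4)) - 48*65 = -4*sqrt(1 - 4) - 48*65 = -4*I*sqrt(3) - 3120 = -3120 - 4*I*sqrt(3)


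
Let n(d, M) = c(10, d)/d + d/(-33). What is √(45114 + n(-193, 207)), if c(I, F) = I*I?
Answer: √1830227780535/6369 ≈ 212.41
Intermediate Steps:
c(I, F) = I²
n(d, M) = 100/d - d/33 (n(d, M) = 10²/d + d/(-33) = 100/d + d*(-1/33) = 100/d - d/33)
√(45114 + n(-193, 207)) = √(45114 + (100/(-193) - 1/33*(-193))) = √(45114 + (100*(-1/193) + 193/33)) = √(45114 + (-100/193 + 193/33)) = √(45114 + 33949/6369) = √(287365015/6369) = √1830227780535/6369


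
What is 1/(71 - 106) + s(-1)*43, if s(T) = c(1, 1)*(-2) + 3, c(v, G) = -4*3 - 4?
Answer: 52674/35 ≈ 1505.0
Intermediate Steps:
c(v, G) = -16 (c(v, G) = -12 - 4 = -16)
s(T) = 35 (s(T) = -16*(-2) + 3 = 32 + 3 = 35)
1/(71 - 106) + s(-1)*43 = 1/(71 - 106) + 35*43 = 1/(-35) + 1505 = -1/35 + 1505 = 52674/35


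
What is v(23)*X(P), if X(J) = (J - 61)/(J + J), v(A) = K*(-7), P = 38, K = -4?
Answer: -161/19 ≈ -8.4737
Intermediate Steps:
v(A) = 28 (v(A) = -4*(-7) = 28)
X(J) = (-61 + J)/(2*J) (X(J) = (-61 + J)/((2*J)) = (-61 + J)*(1/(2*J)) = (-61 + J)/(2*J))
v(23)*X(P) = 28*((½)*(-61 + 38)/38) = 28*((½)*(1/38)*(-23)) = 28*(-23/76) = -161/19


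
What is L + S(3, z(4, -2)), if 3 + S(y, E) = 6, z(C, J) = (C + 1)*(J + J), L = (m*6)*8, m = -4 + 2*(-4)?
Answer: -573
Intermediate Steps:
m = -12 (m = -4 - 8 = -12)
L = -576 (L = -12*6*8 = -72*8 = -576)
z(C, J) = 2*J*(1 + C) (z(C, J) = (1 + C)*(2*J) = 2*J*(1 + C))
S(y, E) = 3 (S(y, E) = -3 + 6 = 3)
L + S(3, z(4, -2)) = -576 + 3 = -573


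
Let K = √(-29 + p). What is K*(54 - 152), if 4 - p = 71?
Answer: -392*I*√6 ≈ -960.2*I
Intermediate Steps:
p = -67 (p = 4 - 1*71 = 4 - 71 = -67)
K = 4*I*√6 (K = √(-29 - 67) = √(-96) = 4*I*√6 ≈ 9.798*I)
K*(54 - 152) = (4*I*√6)*(54 - 152) = (4*I*√6)*(-98) = -392*I*√6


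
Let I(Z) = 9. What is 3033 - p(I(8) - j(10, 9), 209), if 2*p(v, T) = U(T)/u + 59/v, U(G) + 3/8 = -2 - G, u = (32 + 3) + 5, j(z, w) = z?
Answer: 1961691/640 ≈ 3065.1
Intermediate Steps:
u = 40 (u = 35 + 5 = 40)
U(G) = -19/8 - G (U(G) = -3/8 + (-2 - G) = -19/8 - G)
p(v, T) = -19/640 - T/80 + 59/(2*v) (p(v, T) = ((-19/8 - T)/40 + 59/v)/2 = ((-19/8 - T)*(1/40) + 59/v)/2 = ((-19/320 - T/40) + 59/v)/2 = (-19/320 + 59/v - T/40)/2 = -19/640 - T/80 + 59/(2*v))
3033 - p(I(8) - j(10, 9), 209) = 3033 - (18880 - (9 - 1*10)*(19 + 8*209))/(640*(9 - 1*10)) = 3033 - (18880 - (9 - 10)*(19 + 1672))/(640*(9 - 10)) = 3033 - (18880 - 1*(-1)*1691)/(640*(-1)) = 3033 - (-1)*(18880 + 1691)/640 = 3033 - (-1)*20571/640 = 3033 - 1*(-20571/640) = 3033 + 20571/640 = 1961691/640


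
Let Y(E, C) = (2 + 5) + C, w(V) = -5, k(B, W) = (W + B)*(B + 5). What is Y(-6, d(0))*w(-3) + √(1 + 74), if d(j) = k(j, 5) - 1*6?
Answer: -130 + 5*√3 ≈ -121.34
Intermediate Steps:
k(B, W) = (5 + B)*(B + W) (k(B, W) = (B + W)*(5 + B) = (5 + B)*(B + W))
d(j) = 19 + j² + 10*j (d(j) = (j² + 5*j + 5*5 + j*5) - 1*6 = (j² + 5*j + 25 + 5*j) - 6 = (25 + j² + 10*j) - 6 = 19 + j² + 10*j)
Y(E, C) = 7 + C
Y(-6, d(0))*w(-3) + √(1 + 74) = (7 + (19 + 0² + 10*0))*(-5) + √(1 + 74) = (7 + (19 + 0 + 0))*(-5) + √75 = (7 + 19)*(-5) + 5*√3 = 26*(-5) + 5*√3 = -130 + 5*√3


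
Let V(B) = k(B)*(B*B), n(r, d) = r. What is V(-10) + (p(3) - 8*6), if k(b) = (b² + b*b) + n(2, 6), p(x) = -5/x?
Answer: 60451/3 ≈ 20150.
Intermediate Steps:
k(b) = 2 + 2*b² (k(b) = (b² + b*b) + 2 = (b² + b²) + 2 = 2*b² + 2 = 2 + 2*b²)
V(B) = B²*(2 + 2*B²) (V(B) = (2 + 2*B²)*(B*B) = (2 + 2*B²)*B² = B²*(2 + 2*B²))
V(-10) + (p(3) - 8*6) = 2*(-10)²*(1 + (-10)²) + (-5/3 - 8*6) = 2*100*(1 + 100) + (-5*⅓ - 48) = 2*100*101 + (-5/3 - 48) = 20200 - 149/3 = 60451/3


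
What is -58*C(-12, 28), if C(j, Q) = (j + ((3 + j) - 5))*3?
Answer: 4524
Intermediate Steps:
C(j, Q) = -6 + 6*j (C(j, Q) = (j + (-2 + j))*3 = (-2 + 2*j)*3 = -6 + 6*j)
-58*C(-12, 28) = -58*(-6 + 6*(-12)) = -58*(-6 - 72) = -58*(-78) = 4524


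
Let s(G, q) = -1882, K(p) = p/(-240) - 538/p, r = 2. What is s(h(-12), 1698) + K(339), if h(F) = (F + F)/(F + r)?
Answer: -51121187/27120 ≈ -1885.0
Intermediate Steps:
h(F) = 2*F/(2 + F) (h(F) = (F + F)/(F + 2) = (2*F)/(2 + F) = 2*F/(2 + F))
K(p) = -538/p - p/240 (K(p) = p*(-1/240) - 538/p = -p/240 - 538/p = -538/p - p/240)
s(h(-12), 1698) + K(339) = -1882 + (-538/339 - 1/240*339) = -1882 + (-538*1/339 - 113/80) = -1882 + (-538/339 - 113/80) = -1882 - 81347/27120 = -51121187/27120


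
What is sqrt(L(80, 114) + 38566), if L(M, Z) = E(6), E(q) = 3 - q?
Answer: 7*sqrt(787) ≈ 196.37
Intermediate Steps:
L(M, Z) = -3 (L(M, Z) = 3 - 1*6 = 3 - 6 = -3)
sqrt(L(80, 114) + 38566) = sqrt(-3 + 38566) = sqrt(38563) = 7*sqrt(787)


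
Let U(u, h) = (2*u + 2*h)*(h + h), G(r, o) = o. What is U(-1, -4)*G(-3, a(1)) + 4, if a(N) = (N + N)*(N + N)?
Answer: 324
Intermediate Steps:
a(N) = 4*N**2 (a(N) = (2*N)*(2*N) = 4*N**2)
U(u, h) = 2*h*(2*h + 2*u) (U(u, h) = (2*h + 2*u)*(2*h) = 2*h*(2*h + 2*u))
U(-1, -4)*G(-3, a(1)) + 4 = (4*(-4)*(-4 - 1))*(4*1**2) + 4 = (4*(-4)*(-5))*(4*1) + 4 = 80*4 + 4 = 320 + 4 = 324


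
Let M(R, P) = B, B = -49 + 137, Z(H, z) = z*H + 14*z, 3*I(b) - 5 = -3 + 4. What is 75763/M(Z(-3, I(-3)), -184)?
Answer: 75763/88 ≈ 860.94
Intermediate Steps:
I(b) = 2 (I(b) = 5/3 + (-3 + 4)/3 = 5/3 + (⅓)*1 = 5/3 + ⅓ = 2)
Z(H, z) = 14*z + H*z (Z(H, z) = H*z + 14*z = 14*z + H*z)
B = 88
M(R, P) = 88
75763/M(Z(-3, I(-3)), -184) = 75763/88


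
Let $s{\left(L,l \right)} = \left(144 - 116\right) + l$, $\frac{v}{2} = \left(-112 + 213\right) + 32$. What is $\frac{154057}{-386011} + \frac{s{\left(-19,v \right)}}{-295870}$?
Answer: $- \frac{22847165912}{57104537285} \approx -0.40009$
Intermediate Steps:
$v = 266$ ($v = 2 \left(\left(-112 + 213\right) + 32\right) = 2 \left(101 + 32\right) = 2 \cdot 133 = 266$)
$s{\left(L,l \right)} = 28 + l$
$\frac{154057}{-386011} + \frac{s{\left(-19,v \right)}}{-295870} = \frac{154057}{-386011} + \frac{28 + 266}{-295870} = 154057 \left(- \frac{1}{386011}\right) + 294 \left(- \frac{1}{295870}\right) = - \frac{154057}{386011} - \frac{147}{147935} = - \frac{22847165912}{57104537285}$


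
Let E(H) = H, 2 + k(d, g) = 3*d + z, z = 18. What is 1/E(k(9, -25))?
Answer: 1/43 ≈ 0.023256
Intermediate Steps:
k(d, g) = 16 + 3*d (k(d, g) = -2 + (3*d + 18) = -2 + (18 + 3*d) = 16 + 3*d)
1/E(k(9, -25)) = 1/(16 + 3*9) = 1/(16 + 27) = 1/43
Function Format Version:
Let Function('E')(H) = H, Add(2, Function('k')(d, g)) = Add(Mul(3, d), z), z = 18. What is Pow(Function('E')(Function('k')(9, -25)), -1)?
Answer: Rational(1, 43) ≈ 0.023256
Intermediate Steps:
Function('k')(d, g) = Add(16, Mul(3, d)) (Function('k')(d, g) = Add(-2, Add(Mul(3, d), 18)) = Add(-2, Add(18, Mul(3, d))) = Add(16, Mul(3, d)))
Pow(Function('E')(Function('k')(9, -25)), -1) = Pow(Add(16, Mul(3, 9)), -1) = Pow(Add(16, 27), -1) = Pow(43, -1) = Rational(1, 43)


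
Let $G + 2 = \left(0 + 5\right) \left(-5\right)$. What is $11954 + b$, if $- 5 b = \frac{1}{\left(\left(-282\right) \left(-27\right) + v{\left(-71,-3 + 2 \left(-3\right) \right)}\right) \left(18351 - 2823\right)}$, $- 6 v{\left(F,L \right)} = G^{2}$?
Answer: $\frac{6953853385799}{581717700} \approx 11954.0$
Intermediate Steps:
$G = -27$ ($G = -2 + \left(0 + 5\right) \left(-5\right) = -2 + 5 \left(-5\right) = -2 - 25 = -27$)
$v{\left(F,L \right)} = - \frac{243}{2}$ ($v{\left(F,L \right)} = - \frac{\left(-27\right)^{2}}{6} = \left(- \frac{1}{6}\right) 729 = - \frac{243}{2}$)
$b = - \frac{1}{581717700}$ ($b = - \frac{1}{5 \left(\left(-282\right) \left(-27\right) - \frac{243}{2}\right) \left(18351 - 2823\right)} = - \frac{1}{5 \left(7614 - \frac{243}{2}\right) 15528} = - \frac{1}{5 \cdot \frac{14985}{2} \cdot 15528} = - \frac{1}{5 \cdot 116343540} = \left(- \frac{1}{5}\right) \frac{1}{116343540} = - \frac{1}{581717700} \approx -1.719 \cdot 10^{-9}$)
$11954 + b = 11954 - \frac{1}{581717700} = \frac{6953853385799}{581717700}$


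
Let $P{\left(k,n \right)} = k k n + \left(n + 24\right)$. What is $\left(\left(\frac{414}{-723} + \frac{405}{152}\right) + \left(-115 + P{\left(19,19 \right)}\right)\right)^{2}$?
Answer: $\frac{61850701670148169}{1341903424} \approx 4.6092 \cdot 10^{7}$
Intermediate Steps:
$P{\left(k,n \right)} = 24 + n + n k^{2}$ ($P{\left(k,n \right)} = k^{2} n + \left(24 + n\right) = n k^{2} + \left(24 + n\right) = 24 + n + n k^{2}$)
$\left(\left(\frac{414}{-723} + \frac{405}{152}\right) + \left(-115 + P{\left(19,19 \right)}\right)\right)^{2} = \left(\left(\frac{414}{-723} + \frac{405}{152}\right) + \left(-115 + \left(24 + 19 + 19 \cdot 19^{2}\right)\right)\right)^{2} = \left(\left(414 \left(- \frac{1}{723}\right) + 405 \cdot \frac{1}{152}\right) + \left(-115 + \left(24 + 19 + 19 \cdot 361\right)\right)\right)^{2} = \left(\left(- \frac{138}{241} + \frac{405}{152}\right) + \left(-115 + \left(24 + 19 + 6859\right)\right)\right)^{2} = \left(\frac{76629}{36632} + \left(-115 + 6902\right)\right)^{2} = \left(\frac{76629}{36632} + 6787\right)^{2} = \left(\frac{248698013}{36632}\right)^{2} = \frac{61850701670148169}{1341903424}$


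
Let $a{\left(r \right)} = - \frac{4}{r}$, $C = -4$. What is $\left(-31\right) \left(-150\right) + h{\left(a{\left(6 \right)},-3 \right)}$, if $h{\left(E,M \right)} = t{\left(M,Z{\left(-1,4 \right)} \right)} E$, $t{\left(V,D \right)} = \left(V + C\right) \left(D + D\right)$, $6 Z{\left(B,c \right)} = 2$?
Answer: $\frac{41878}{9} \approx 4653.1$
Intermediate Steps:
$Z{\left(B,c \right)} = \frac{1}{3}$ ($Z{\left(B,c \right)} = \frac{1}{6} \cdot 2 = \frac{1}{3}$)
$t{\left(V,D \right)} = 2 D \left(-4 + V\right)$ ($t{\left(V,D \right)} = \left(V - 4\right) \left(D + D\right) = \left(-4 + V\right) 2 D = 2 D \left(-4 + V\right)$)
$h{\left(E,M \right)} = E \left(- \frac{8}{3} + \frac{2 M}{3}\right)$ ($h{\left(E,M \right)} = 2 \cdot \frac{1}{3} \left(-4 + M\right) E = \left(- \frac{8}{3} + \frac{2 M}{3}\right) E = E \left(- \frac{8}{3} + \frac{2 M}{3}\right)$)
$\left(-31\right) \left(-150\right) + h{\left(a{\left(6 \right)},-3 \right)} = \left(-31\right) \left(-150\right) + \frac{2 \left(- \frac{4}{6}\right) \left(-4 - 3\right)}{3} = 4650 + \frac{2}{3} \left(\left(-4\right) \frac{1}{6}\right) \left(-7\right) = 4650 + \frac{2}{3} \left(- \frac{2}{3}\right) \left(-7\right) = 4650 + \frac{28}{9} = \frac{41878}{9}$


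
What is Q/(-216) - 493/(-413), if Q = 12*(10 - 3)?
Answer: 5983/7434 ≈ 0.80482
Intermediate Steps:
Q = 84 (Q = 12*7 = 84)
Q/(-216) - 493/(-413) = 84/(-216) - 493/(-413) = 84*(-1/216) - 493*(-1/413) = -7/18 + 493/413 = 5983/7434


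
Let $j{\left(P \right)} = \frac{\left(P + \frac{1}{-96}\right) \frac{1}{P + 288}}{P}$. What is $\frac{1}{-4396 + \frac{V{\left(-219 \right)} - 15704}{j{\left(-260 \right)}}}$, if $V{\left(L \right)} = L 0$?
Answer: $- \frac{24961}{11084940076} \approx -2.2518 \cdot 10^{-6}$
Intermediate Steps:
$V{\left(L \right)} = 0$
$j{\left(P \right)} = \frac{- \frac{1}{96} + P}{P \left(288 + P\right)}$ ($j{\left(P \right)} = \frac{\left(P - \frac{1}{96}\right) \frac{1}{288 + P}}{P} = \frac{\left(- \frac{1}{96} + P\right) \frac{1}{288 + P}}{P} = \frac{\frac{1}{288 + P} \left(- \frac{1}{96} + P\right)}{P} = \frac{- \frac{1}{96} + P}{P \left(288 + P\right)}$)
$\frac{1}{-4396 + \frac{V{\left(-219 \right)} - 15704}{j{\left(-260 \right)}}} = \frac{1}{-4396 + \frac{0 - 15704}{\frac{1}{-260} \frac{1}{288 - 260} \left(- \frac{1}{96} - 260\right)}} = \frac{1}{-4396 - \frac{15704}{\left(- \frac{1}{260}\right) \frac{1}{28} \left(- \frac{24961}{96}\right)}} = \frac{1}{-4396 - \frac{15704}{\frac{24961}{698880}}} = \frac{1}{-4396 - \frac{10975211520}{24961}} = \frac{1}{- \frac{11084940076}{24961}} = - \frac{24961}{11084940076}$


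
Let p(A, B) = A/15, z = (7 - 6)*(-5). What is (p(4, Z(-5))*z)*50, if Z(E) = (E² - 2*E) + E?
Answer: -200/3 ≈ -66.667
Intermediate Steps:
Z(E) = E² - E
z = -5 (z = 1*(-5) = -5)
p(A, B) = A/15 (p(A, B) = A*(1/15) = A/15)
(p(4, Z(-5))*z)*50 = (((1/15)*4)*(-5))*50 = ((4/15)*(-5))*50 = -4/3*50 = -200/3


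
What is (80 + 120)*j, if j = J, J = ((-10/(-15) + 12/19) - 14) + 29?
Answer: 185800/57 ≈ 3259.6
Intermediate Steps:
J = 929/57 (J = ((-10*(-1/15) + 12*(1/19)) - 14) + 29 = ((⅔ + 12/19) - 14) + 29 = (74/57 - 14) + 29 = -724/57 + 29 = 929/57 ≈ 16.298)
j = 929/57 ≈ 16.298
(80 + 120)*j = (80 + 120)*(929/57) = 200*(929/57) = 185800/57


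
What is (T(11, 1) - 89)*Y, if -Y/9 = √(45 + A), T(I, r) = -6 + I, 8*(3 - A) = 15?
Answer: 567*√82 ≈ 5134.4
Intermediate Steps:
A = 9/8 (A = 3 - ⅛*15 = 3 - 15/8 = 9/8 ≈ 1.1250)
Y = -27*√82/4 (Y = -9*√(45 + 9/8) = -27*√82/4 ≈ -61.124)
(T(11, 1) - 89)*Y = ((-6 + 11) - 89)*(-27*√82/4) = (5 - 89)*(-27*√82/4) = -(-567)*√82 = 567*√82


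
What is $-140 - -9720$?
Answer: $9580$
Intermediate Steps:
$-140 - -9720 = -140 + 9720 = 9580$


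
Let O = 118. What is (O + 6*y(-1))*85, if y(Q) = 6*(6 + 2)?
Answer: 34510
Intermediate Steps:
y(Q) = 48 (y(Q) = 6*8 = 48)
(O + 6*y(-1))*85 = (118 + 6*48)*85 = (118 + 288)*85 = 406*85 = 34510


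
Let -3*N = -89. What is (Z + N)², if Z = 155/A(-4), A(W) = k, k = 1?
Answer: 306916/9 ≈ 34102.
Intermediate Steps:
N = 89/3 (N = -⅓*(-89) = 89/3 ≈ 29.667)
A(W) = 1
Z = 155 (Z = 155/1 = 155*1 = 155)
(Z + N)² = (155 + 89/3)² = (554/3)² = 306916/9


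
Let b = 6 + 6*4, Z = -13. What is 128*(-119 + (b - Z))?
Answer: -9728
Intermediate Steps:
b = 30 (b = 6 + 24 = 30)
128*(-119 + (b - Z)) = 128*(-119 + (30 - 1*(-13))) = 128*(-119 + (30 + 13)) = 128*(-119 + 43) = 128*(-76) = -9728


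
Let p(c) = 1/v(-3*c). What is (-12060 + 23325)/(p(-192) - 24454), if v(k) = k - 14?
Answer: -2110310/4581049 ≈ -0.46066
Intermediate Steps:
v(k) = -14 + k
p(c) = 1/(-14 - 3*c)
(-12060 + 23325)/(p(-192) - 24454) = (-12060 + 23325)/(-1/(14 + 3*(-192)) - 24454) = 11265/(-1/(14 - 576) - 24454) = 11265/(-1/(-562) - 24454) = 11265/(-1*(-1/562) - 24454) = 11265/(1/562 - 24454) = 11265/(-13743147/562) = 11265*(-562/13743147) = -2110310/4581049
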